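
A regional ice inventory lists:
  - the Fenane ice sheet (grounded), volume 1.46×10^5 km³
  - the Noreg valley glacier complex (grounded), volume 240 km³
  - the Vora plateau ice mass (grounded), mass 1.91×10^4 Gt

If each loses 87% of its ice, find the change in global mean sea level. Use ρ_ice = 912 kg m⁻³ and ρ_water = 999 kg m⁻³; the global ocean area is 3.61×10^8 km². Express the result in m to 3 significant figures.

≈ 0.368 m

Fenane: 0.87 × 1.46×10^5 km³ × (912/999) = 1.160×10^5 km³ of water.
Noreg: 0.87 × 240 km³ × (912/999) = 190.6 km³ of water.
Vora: 0.87 × 1.91×10^4 Gt = 1.662×10^16 kg; dividing by ρ_w = 999 kg m⁻³ gives 1.663×10^13 m³ of water.
Total added water ≈ 1.328×10^14 m³ over 3.61×10^14 m² → Δh = 0.368 m.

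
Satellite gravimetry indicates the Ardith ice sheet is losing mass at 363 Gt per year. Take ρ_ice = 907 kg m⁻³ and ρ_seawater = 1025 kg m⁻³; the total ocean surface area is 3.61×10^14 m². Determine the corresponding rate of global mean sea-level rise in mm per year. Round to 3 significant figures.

ρ_w = 1025 kg m⁻³. Annual water volume added = 363 Gt / ρ_w = 3.630×10^14 kg / 1025 kg m⁻³ = 3.541×10^11 m³.
Δh per year = 3.541×10^11 / 3.61×10^14 = 9.81×10^-4 m = 0.981 mm.

≈ 0.981 mm/yr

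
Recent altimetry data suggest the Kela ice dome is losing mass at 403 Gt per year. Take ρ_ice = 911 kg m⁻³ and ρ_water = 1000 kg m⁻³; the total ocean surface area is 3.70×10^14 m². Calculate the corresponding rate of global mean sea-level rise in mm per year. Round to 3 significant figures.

ρ_w = 1000 kg m⁻³. Annual water volume added = 403 Gt / ρ_w = 4.030×10^14 kg / 1000 kg m⁻³ = 4.030×10^11 m³.
Δh per year = 4.030×10^11 / 3.70×10^14 = 1.09×10^-3 m = 1.09 mm.

≈ 1.09 mm/yr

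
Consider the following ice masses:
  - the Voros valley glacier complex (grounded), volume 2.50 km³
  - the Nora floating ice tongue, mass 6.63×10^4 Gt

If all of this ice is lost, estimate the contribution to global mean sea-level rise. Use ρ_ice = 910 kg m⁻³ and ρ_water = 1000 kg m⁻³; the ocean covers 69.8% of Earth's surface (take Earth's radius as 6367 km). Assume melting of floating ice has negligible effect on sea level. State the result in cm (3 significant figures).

Voros: 2.50 km³ × (910/1000) = 2.275 km³ of water.
The Nora floating ice tongue is floating and already displaces its own weight of water, so its melt adds essentially nothing to sea level.
Total added water ≈ 2.275×10^9 m³ over 3.56×10^14 m² → Δh = 6.40×10^-6 m = 6.40×10^-4 cm.

≈ 6.40×10^-4 cm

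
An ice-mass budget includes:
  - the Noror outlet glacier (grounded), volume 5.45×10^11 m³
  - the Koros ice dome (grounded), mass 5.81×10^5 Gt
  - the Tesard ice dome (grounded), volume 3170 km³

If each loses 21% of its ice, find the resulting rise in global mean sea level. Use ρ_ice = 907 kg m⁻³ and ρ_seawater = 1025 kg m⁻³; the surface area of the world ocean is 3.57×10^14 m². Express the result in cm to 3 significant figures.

≈ 33.5 cm

Noror: 0.21 × 5.45×10^11 m³ × (907/1025) = 1.013×10^11 m³ of water.
Koros: 0.21 × 5.81×10^5 Gt = 1.220×10^17 kg; dividing by ρ_w = 1025 kg m⁻³ gives 1.190×10^14 m³ of water.
Tesard: 0.21 × 3170 km³ × (907/1025) = 589.1 km³ of water.
Total added water ≈ 1.197×10^14 m³ over 3.57×10^14 m² → Δh = 0.335 m = 33.5 cm.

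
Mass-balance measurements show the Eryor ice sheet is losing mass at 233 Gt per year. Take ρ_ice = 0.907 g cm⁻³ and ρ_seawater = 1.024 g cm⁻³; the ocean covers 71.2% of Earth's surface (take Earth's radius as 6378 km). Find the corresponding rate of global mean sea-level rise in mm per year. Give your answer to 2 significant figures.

ρ_w = 1.024 g cm⁻³ = 1024 kg m⁻³. Annual water volume added = 233 Gt / ρ_w = 2.330×10^14 kg / 1024 kg m⁻³ = 2.275×10^11 m³.
Δh per year = 2.275×10^11 / 3.64×10^14 = 6.25×10^-4 m = 0.63 mm.

≈ 0.63 mm/yr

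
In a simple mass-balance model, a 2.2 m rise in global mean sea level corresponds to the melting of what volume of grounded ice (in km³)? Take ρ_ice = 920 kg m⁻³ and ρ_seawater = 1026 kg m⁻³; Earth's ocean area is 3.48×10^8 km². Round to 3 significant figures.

≈ 8.54×10^5 km³

Required water volume = Δh × A = 2.2 m × 3.48×10^14 m² = 7.656×10^14 m³ = 7.656×10^5 km³.
Ice volume = water volume × ρ_w/ρ_ice = 7.656×10^5 × 1026/920 = 8.54×10^5 km³.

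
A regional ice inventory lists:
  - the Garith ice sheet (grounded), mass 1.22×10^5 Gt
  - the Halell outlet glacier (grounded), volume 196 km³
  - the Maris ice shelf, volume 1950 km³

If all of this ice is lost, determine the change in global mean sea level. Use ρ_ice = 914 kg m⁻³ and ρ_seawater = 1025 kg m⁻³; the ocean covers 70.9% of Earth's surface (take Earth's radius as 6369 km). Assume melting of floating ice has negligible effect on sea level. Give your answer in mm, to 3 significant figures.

Garith: 1.22×10^5 Gt = 1.220×10^17 kg; dividing by ρ_w = 1025 kg m⁻³ gives 1.190×10^14 m³ of water.
Halell: 196 km³ × (914/1025) = 174.8 km³ of water.
The Maris ice shelf is floating and already displaces its own weight of water, so its melt adds essentially nothing to sea level.
Total added water ≈ 1.192×10^14 m³ over 3.61×10^14 m² → Δh = 0.330 m = 330 mm.

≈ 330 mm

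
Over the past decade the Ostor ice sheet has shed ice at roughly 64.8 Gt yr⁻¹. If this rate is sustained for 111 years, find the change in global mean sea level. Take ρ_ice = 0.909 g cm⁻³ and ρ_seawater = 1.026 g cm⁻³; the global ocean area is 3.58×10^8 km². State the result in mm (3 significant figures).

≈ 19.6 mm

Total mass lost = 64.8 Gt/yr × 111 yr = 7193 Gt = 7.193×10^15 kg.
ρ_w = 1.026 g cm⁻³ = 1026 kg m⁻³, so water volume = 7.193×10^15 / 1026 = 7.011×10^12 m³.
Δh = 7.011×10^12 / 3.58×10^14 = 0.0196 m = 19.6 mm.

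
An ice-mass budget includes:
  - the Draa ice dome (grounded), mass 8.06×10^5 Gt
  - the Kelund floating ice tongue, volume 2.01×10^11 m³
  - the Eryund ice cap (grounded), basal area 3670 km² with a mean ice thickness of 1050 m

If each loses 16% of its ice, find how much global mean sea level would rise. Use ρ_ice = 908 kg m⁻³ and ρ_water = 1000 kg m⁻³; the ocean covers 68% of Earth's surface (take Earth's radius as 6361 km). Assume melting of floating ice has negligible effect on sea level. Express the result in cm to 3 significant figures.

≈ 37.5 cm

Draa: 0.16 × 8.06×10^5 Gt = 1.290×10^17 kg; dividing by ρ_w = 1000 kg m⁻³ gives 1.290×10^14 m³ of water.
The Kelund floating ice tongue is floating and already displaces its own weight of water, so its melt adds essentially nothing to sea level.
Eryund: ice volume = 3670 km² × 1050 m = 3854 km³; 0.16 × 3854 × (908/1000) = 559.8 km³ of water.
Total added water ≈ 1.295×10^14 m³ over 3.46×10^14 m² → Δh = 0.375 m = 37.5 cm.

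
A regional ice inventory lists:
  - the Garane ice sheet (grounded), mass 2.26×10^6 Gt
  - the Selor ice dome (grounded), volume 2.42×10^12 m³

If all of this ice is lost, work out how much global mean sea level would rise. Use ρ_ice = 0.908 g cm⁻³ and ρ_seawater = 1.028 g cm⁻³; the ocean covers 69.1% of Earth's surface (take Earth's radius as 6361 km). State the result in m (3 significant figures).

≈ 6.26 m

Garane: 2.26×10^6 Gt = 2.260×10^18 kg; dividing by ρ_w = 1.028 g cm⁻³ = 1028 kg m⁻³ gives 2.198×10^15 m³ of water.
Selor: 2.42×10^12 m³ × (908/1028) = 2.138×10^12 m³ of water.
Total added water ≈ 2.201×10^15 m³ over 3.51×10^14 m² → Δh = 6.26 m.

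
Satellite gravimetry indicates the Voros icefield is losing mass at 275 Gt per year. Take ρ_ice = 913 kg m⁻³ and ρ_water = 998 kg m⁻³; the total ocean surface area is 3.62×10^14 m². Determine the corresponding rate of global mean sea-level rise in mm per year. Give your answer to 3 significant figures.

≈ 0.761 mm/yr

ρ_w = 998 kg m⁻³. Annual water volume added = 275 Gt / ρ_w = 2.750×10^14 kg / 998 kg m⁻³ = 2.756×10^11 m³.
Δh per year = 2.756×10^11 / 3.62×10^14 = 7.61×10^-4 m = 0.761 mm.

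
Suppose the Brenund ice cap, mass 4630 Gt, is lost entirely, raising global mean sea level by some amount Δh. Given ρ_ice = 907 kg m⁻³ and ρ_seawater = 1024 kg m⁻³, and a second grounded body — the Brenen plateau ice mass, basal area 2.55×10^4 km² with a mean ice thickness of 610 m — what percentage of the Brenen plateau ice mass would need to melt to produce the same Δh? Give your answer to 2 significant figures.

Equal sea-level rise means equal mass of meltwater, i.e. equal mass of ice lost.
Ice mass of Brenund: 4.630×10^15 kg; ice mass of Brenen: 1.411×10^16 kg.
Fraction required = 4.630×10^15 / 1.411×10^16 = 0.328 → 33 %.

≈ 33 %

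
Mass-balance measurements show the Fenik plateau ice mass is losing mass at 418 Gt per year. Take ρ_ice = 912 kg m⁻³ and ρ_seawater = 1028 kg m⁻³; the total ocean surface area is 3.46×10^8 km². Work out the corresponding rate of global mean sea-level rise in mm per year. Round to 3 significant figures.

≈ 1.18 mm/yr

ρ_w = 1028 kg m⁻³. Annual water volume added = 418 Gt / ρ_w = 4.180×10^14 kg / 1028 kg m⁻³ = 4.066×10^11 m³.
Δh per year = 4.066×10^11 / 3.46×10^14 = 1.18×10^-3 m = 1.18 mm.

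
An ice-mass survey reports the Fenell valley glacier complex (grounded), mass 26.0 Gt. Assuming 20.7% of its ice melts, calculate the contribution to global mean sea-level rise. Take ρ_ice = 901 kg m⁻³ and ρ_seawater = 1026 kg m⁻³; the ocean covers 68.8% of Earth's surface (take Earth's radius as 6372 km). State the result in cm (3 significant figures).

≈ 1.49×10^-3 cm

Fenell: 0.207 × 26.0 Gt = 5.382×10^12 kg; dividing by ρ_w = 1026 kg m⁻³ gives 5.246×10^9 m³ of water.
Spread over 3.51×10^14 m² of ocean, Δh = 5.246×10^9 / 3.51×10^14 = 1.49×10^-5 m = 1.49×10^-3 cm.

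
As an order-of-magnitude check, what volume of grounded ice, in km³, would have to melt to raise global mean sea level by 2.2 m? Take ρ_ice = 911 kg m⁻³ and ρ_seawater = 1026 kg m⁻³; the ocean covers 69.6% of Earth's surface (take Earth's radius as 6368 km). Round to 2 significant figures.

≈ 8.8×10^5 km³

Required water volume = Δh × A = 2.2 m × 3.55×10^14 m² = 7.803×10^14 m³ = 7.803×10^5 km³.
Ice volume = water volume × ρ_w/ρ_ice = 7.803×10^5 × 1026/911 = 8.8×10^5 km³.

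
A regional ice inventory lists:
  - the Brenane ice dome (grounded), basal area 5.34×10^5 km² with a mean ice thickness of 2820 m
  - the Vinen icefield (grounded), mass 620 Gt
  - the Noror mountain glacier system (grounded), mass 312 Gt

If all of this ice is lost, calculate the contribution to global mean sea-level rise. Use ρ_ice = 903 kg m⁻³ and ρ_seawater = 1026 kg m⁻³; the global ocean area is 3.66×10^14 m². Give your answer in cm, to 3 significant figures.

≈ 362 cm

Brenane: ice volume = 5.34×10^5 km² × 2820 m = 1.506×10^6 km³; 1.506×10^6 × (903/1026) = 1.325×10^6 km³ of water.
Vinen: 620 Gt = 6.200×10^14 kg; dividing by ρ_w = 1026 kg m⁻³ gives 6.043×10^11 m³ of water.
Noror: 312 Gt = 3.120×10^14 kg; dividing by ρ_w = 1026 kg m⁻³ gives 3.041×10^11 m³ of water.
Total added water ≈ 1.326×10^15 m³ over 3.66×10^14 m² → Δh = 3.62 m = 362 cm.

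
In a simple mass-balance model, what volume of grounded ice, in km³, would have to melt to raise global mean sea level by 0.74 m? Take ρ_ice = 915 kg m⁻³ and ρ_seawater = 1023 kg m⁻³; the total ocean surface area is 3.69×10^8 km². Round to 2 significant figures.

Required water volume = Δh × A = 0.74 m × 3.69×10^14 m² = 2.731×10^14 m³ = 2.731×10^5 km³.
Ice volume = water volume × ρ_w/ρ_ice = 2.731×10^5 × 1023/915 = 3.1×10^5 km³.

≈ 3.1×10^5 km³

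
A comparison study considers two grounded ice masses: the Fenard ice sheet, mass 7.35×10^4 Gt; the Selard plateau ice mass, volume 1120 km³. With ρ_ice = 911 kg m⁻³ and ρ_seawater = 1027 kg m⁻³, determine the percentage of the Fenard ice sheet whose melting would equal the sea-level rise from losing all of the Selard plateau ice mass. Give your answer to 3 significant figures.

≈ 1.39 %

Equal sea-level rise means equal mass of meltwater, i.e. equal mass of ice lost.
Ice mass of Selard: 1.020×10^15 kg; ice mass of Fenard: 7.350×10^16 kg.
Fraction required = 1.020×10^15 / 7.350×10^16 = 0.0139 → 1.39 %.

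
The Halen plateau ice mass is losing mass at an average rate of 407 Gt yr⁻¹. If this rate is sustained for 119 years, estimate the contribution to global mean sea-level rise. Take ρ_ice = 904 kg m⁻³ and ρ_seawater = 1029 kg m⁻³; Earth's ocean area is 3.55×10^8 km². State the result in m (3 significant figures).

≈ 0.133 m

Total mass lost = 407 Gt/yr × 119 yr = 4.843×10^4 Gt = 4.843×10^16 kg.
ρ_w = 1029 kg m⁻³, so water volume = 4.843×10^16 / 1029 = 4.707×10^13 m³.
Δh = 4.707×10^13 / 3.55×10^14 = 0.133 m.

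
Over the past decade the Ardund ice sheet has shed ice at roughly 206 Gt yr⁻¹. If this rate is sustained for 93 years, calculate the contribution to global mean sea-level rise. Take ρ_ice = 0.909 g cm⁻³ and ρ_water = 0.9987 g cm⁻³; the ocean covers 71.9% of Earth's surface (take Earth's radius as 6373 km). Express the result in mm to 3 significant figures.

Total mass lost = 206 Gt/yr × 93 yr = 1.916×10^4 Gt = 1.916×10^16 kg.
ρ_w = 0.9987 g cm⁻³ = 998.7 kg m⁻³, so water volume = 1.916×10^16 / 998.7 = 1.918×10^13 m³.
Δh = 1.918×10^13 / 3.67×10^14 = 0.0523 m = 52.3 mm.

≈ 52.3 mm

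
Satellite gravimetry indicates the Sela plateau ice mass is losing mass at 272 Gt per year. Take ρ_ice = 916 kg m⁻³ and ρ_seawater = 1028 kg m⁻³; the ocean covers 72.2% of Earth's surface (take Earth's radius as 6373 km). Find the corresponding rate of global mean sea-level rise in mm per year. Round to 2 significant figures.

ρ_w = 1028 kg m⁻³. Annual water volume added = 272 Gt / ρ_w = 2.720×10^14 kg / 1028 kg m⁻³ = 2.646×10^11 m³.
Δh per year = 2.646×10^11 / 3.68×10^14 = 7.18×10^-4 m = 0.72 mm.

≈ 0.72 mm/yr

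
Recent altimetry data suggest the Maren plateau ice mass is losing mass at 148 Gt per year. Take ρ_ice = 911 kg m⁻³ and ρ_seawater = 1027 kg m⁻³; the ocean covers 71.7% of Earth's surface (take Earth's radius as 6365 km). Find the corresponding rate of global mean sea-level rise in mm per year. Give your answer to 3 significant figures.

≈ 0.395 mm/yr

ρ_w = 1027 kg m⁻³. Annual water volume added = 148 Gt / ρ_w = 1.480×10^14 kg / 1027 kg m⁻³ = 1.441×10^11 m³.
Δh per year = 1.441×10^11 / 3.65×10^14 = 3.95×10^-4 m = 0.395 mm.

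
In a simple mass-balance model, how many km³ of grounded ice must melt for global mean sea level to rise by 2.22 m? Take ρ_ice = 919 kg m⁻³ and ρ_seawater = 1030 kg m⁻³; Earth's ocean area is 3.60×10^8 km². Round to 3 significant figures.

≈ 8.96×10^5 km³

Required water volume = Δh × A = 2.22 m × 3.60×10^14 m² = 7.992×10^14 m³ = 7.992×10^5 km³.
Ice volume = water volume × ρ_w/ρ_ice = 7.992×10^5 × 1030/919 = 8.96×10^5 km³.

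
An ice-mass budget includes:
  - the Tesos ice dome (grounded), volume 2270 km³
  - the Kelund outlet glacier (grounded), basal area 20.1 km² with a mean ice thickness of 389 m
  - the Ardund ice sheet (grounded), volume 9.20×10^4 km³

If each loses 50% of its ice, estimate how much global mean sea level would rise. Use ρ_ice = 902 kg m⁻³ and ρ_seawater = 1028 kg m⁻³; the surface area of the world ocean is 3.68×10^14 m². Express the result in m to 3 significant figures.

Tesos: 0.5 × 2270 km³ × (902/1028) = 995.9 km³ of water.
Kelund: ice volume = 20.1 km² × 389 m = 7.819 km³; 0.5 × 7.819 × (902/1028) = 3.430 km³ of water.
Ardund: 0.5 × 9.20×10^4 km³ × (902/1028) = 4.036×10^4 km³ of water.
Total added water ≈ 4.136×10^13 m³ over 3.68×10^14 m² → Δh = 0.112 m.

≈ 0.112 m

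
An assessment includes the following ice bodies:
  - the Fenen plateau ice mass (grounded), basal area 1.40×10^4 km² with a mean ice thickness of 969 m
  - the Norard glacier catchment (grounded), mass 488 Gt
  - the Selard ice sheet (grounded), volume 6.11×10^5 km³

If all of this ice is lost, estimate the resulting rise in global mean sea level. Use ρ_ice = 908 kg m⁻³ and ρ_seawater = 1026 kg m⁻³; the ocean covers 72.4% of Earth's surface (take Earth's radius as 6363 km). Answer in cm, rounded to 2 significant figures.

Fenen: ice volume = 1.40×10^4 km² × 969 m = 1.357×10^4 km³; 1.357×10^4 × (908/1026) = 1.201×10^4 km³ of water.
Norard: 488 Gt = 4.880×10^14 kg; dividing by ρ_w = 1026 kg m⁻³ gives 4.756×10^11 m³ of water.
Selard: 6.11×10^5 km³ × (908/1026) = 5.407×10^5 km³ of water.
Total added water ≈ 5.532×10^14 m³ over 3.68×10^14 m² → Δh = 1.50 m = 150 cm.

≈ 150 cm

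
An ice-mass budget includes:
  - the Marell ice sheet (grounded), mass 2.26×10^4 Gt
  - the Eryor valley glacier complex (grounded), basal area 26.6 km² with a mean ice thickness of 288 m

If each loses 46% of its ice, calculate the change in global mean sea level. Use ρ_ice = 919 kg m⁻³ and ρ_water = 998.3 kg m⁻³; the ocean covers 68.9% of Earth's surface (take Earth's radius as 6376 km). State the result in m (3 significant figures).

Marell: 0.46 × 2.26×10^4 Gt = 1.040×10^16 kg; dividing by ρ_w = 998.3 kg m⁻³ gives 1.041×10^13 m³ of water.
Eryor: ice volume = 26.6 km² × 288 m = 7.661 km³; 0.46 × 7.661 × (919/998.3) = 3.244 km³ of water.
Total added water ≈ 1.042×10^13 m³ over 3.52×10^14 m² → Δh = 0.0296 m.

≈ 0.0296 m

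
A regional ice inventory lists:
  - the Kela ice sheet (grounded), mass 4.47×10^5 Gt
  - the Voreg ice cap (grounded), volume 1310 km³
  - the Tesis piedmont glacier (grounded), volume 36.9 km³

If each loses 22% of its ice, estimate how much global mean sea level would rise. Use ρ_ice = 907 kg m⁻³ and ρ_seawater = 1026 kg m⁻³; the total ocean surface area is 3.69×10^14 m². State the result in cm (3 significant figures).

Kela: 0.22 × 4.47×10^5 Gt = 9.834×10^16 kg; dividing by ρ_w = 1026 kg m⁻³ gives 9.585×10^13 m³ of water.
Voreg: 0.22 × 1310 km³ × (907/1026) = 254.8 km³ of water.
Tesis: 0.22 × 36.9 km³ × (907/1026) = 7.176 km³ of water.
Total added water ≈ 9.611×10^13 m³ over 3.69×10^14 m² → Δh = 0.260 m = 26.0 cm.

≈ 26.0 cm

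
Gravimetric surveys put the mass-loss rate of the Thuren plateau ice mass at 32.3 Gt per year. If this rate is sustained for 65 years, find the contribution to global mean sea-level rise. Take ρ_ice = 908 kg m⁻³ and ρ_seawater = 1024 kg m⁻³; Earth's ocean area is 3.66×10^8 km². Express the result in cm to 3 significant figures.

Total mass lost = 32.3 Gt/yr × 65 yr = 2100 Gt = 2.099×10^15 kg.
ρ_w = 1024 kg m⁻³, so water volume = 2.099×10^15 / 1024 = 2.050×10^12 m³.
Δh = 2.050×10^12 / 3.66×10^14 = 5.60×10^-3 m = 0.560 cm.

≈ 0.560 cm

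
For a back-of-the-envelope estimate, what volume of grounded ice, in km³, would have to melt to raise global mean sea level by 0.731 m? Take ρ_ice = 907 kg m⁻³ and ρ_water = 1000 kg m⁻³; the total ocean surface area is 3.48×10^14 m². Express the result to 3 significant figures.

Required water volume = Δh × A = 0.731 m × 3.48×10^14 m² = 2.544×10^14 m³ = 2.544×10^5 km³.
Ice volume = water volume × ρ_w/ρ_ice = 2.544×10^5 × 1000/907 = 2.80×10^5 km³.

≈ 2.80×10^5 km³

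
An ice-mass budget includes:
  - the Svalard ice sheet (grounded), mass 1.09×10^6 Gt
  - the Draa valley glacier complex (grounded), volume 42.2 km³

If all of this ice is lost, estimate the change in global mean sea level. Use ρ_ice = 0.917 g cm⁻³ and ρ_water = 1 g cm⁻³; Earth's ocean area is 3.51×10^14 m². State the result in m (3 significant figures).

≈ 3.11 m

Svalard: 1.09×10^6 Gt = 1.090×10^18 kg; dividing by ρ_w = 1 g cm⁻³ = 1000 kg m⁻³ gives 1.090×10^15 m³ of water.
Draa: 42.2 km³ × (917/1000) = 38.70 km³ of water.
Total added water ≈ 1.090×10^15 m³ over 3.51×10^14 m² → Δh = 3.11 m.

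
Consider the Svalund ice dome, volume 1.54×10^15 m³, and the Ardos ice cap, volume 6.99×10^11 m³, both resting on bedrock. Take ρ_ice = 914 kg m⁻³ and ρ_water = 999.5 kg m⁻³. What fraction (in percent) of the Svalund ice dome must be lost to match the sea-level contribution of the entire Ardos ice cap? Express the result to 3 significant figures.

Equal sea-level rise means equal mass of meltwater, i.e. equal mass of ice lost.
Ice mass of Ardos: 6.389×10^14 kg; ice mass of Svalund: 1.408×10^18 kg.
Fraction required = 6.389×10^14 / 1.408×10^18 = 4.54×10^-4 → 0.0454 %.

≈ 0.0454 %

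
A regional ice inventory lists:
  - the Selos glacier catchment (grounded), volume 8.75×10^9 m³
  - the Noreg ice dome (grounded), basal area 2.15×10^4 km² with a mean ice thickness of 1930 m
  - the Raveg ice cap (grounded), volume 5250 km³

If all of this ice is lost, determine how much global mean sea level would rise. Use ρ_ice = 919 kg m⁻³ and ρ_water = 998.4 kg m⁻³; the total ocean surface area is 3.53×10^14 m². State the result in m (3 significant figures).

≈ 0.122 m

Selos: 8.75×10^9 m³ × (919/998.4) = 8.054×10^9 m³ of water.
Noreg: ice volume = 2.15×10^4 km² × 1930 m = 4.150×10^4 km³; 4.150×10^4 × (919/998.4) = 3.820×10^4 km³ of water.
Raveg: 5250 km³ × (919/998.4) = 4832 km³ of water.
Total added water ≈ 4.304×10^13 m³ over 3.53×10^14 m² → Δh = 0.122 m.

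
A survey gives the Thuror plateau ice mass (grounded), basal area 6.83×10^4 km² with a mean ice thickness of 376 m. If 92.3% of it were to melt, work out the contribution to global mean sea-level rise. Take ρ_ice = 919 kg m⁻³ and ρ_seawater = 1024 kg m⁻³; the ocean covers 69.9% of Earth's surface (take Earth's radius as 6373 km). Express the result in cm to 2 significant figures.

≈ 6.0 cm

Thuror: ice volume = 6.83×10^4 km² × 376 m = 2.568×10^4 km³; 0.923 × 2.568×10^4 × (919/1024) = 2.127×10^4 km³ of water.
Spread over 3.57×10^14 m² of ocean, Δh = 2.127×10^13 / 3.57×10^14 = 0.0596 m = 6.0 cm.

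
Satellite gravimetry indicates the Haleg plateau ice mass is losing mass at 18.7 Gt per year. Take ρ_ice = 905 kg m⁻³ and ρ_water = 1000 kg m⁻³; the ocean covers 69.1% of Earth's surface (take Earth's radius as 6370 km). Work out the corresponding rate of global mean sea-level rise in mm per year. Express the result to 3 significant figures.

ρ_w = 1000 kg m⁻³. Annual water volume added = 18.7 Gt / ρ_w = 1.870×10^13 kg / 1000 kg m⁻³ = 1.870×10^10 m³.
Δh per year = 1.870×10^10 / 3.52×10^14 = 5.31×10^-5 m = 0.0531 mm.

≈ 0.0531 mm/yr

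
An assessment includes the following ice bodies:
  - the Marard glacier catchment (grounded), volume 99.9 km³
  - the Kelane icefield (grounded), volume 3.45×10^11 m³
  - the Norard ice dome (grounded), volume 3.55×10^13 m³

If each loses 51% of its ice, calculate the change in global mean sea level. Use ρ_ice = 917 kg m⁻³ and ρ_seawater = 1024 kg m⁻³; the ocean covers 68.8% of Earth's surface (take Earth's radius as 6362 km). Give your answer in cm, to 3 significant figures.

≈ 4.69 cm

Marard: 0.51 × 99.9 km³ × (917/1024) = 45.63 km³ of water.
Kelane: 0.51 × 3.45×10^11 m³ × (917/1024) = 1.576×10^11 m³ of water.
Norard: 0.51 × 3.55×10^13 m³ × (917/1024) = 1.621×10^13 m³ of water.
Total added water ≈ 1.642×10^13 m³ over 3.50×10^14 m² → Δh = 0.0469 m = 4.69 cm.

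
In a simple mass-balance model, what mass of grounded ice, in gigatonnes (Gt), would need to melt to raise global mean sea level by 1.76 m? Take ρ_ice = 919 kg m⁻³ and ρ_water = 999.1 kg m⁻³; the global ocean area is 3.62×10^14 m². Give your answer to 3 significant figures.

≈ 6.37×10^5 Gt

Required water volume = Δh × A = 1.76 m × 3.62×10^14 m² = 6.371×10^14 m³.
ρ_w = 999.1 kg m⁻³, so the mass of water = 6.371×10^14 m³ × 999.1 kg m⁻³ = 6.365×10^17 kg = 6.37×10^5 Gt (and the same mass of ice, by conservation).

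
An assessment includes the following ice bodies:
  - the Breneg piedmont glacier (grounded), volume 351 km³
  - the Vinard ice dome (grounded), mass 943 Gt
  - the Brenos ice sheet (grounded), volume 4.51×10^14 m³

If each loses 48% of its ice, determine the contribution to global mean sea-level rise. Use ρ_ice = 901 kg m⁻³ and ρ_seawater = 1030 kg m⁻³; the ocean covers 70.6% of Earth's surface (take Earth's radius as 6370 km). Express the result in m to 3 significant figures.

Breneg: 0.48 × 351 km³ × (901/1030) = 147.4 km³ of water.
Vinard: 0.48 × 943 Gt = 4.526×10^14 kg; dividing by ρ_w = 1030 kg m⁻³ gives 4.395×10^11 m³ of water.
Brenos: 0.48 × 4.51×10^14 m³ × (901/1030) = 1.894×10^14 m³ of water.
Total added water ≈ 1.900×10^14 m³ over 3.60×10^14 m² → Δh = 0.528 m.

≈ 0.528 m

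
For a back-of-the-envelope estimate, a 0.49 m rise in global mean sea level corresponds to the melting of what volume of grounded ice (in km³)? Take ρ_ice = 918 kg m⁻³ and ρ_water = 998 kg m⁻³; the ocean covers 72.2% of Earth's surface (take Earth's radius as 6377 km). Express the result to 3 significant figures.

≈ 1.97×10^5 km³

Required water volume = Δh × A = 0.49 m × 3.69×10^14 m² = 1.808×10^14 m³ = 1.808×10^5 km³.
Ice volume = water volume × ρ_w/ρ_ice = 1.808×10^5 × 998/918 = 1.97×10^5 km³.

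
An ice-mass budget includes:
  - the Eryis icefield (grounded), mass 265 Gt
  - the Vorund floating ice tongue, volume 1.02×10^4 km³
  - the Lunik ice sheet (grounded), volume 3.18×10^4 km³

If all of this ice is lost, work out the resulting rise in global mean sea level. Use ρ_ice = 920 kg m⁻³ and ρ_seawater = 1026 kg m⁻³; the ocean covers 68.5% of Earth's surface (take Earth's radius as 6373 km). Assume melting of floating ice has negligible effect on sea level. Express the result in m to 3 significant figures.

Eryis: 265 Gt = 2.650×10^14 kg; dividing by ρ_w = 1026 kg m⁻³ gives 2.583×10^11 m³ of water.
The Vorund floating ice tongue is floating and already displaces its own weight of water, so its melt adds essentially nothing to sea level.
Lunik: 3.18×10^4 km³ × (920/1026) = 2.851×10^4 km³ of water.
Total added water ≈ 2.877×10^13 m³ over 3.50×10^14 m² → Δh = 0.0823 m.

≈ 0.0823 m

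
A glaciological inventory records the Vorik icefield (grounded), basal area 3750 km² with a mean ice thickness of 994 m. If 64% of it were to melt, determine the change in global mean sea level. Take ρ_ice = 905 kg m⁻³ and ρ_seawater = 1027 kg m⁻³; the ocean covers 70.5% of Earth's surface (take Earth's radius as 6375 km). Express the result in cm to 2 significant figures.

Vorik: ice volume = 3750 km² × 994 m = 3728 km³; 0.64 × 3728 × (905/1027) = 2102 km³ of water.
Spread over 3.60×10^14 m² of ocean, Δh = 2.102×10^12 / 3.60×10^14 = 5.84×10^-3 m = 0.58 cm.

≈ 0.58 cm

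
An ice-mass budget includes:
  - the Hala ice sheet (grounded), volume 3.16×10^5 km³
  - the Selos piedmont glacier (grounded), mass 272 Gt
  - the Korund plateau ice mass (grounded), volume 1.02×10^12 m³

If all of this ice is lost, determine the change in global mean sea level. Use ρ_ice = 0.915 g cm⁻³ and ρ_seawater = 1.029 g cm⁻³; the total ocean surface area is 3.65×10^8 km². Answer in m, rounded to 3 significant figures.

Hala: 3.16×10^5 km³ × (915/1029) = 2.810×10^5 km³ of water.
Selos: 272 Gt = 2.720×10^14 kg; dividing by ρ_w = 1.029 g cm⁻³ = 1029 kg m⁻³ gives 2.643×10^11 m³ of water.
Korund: 1.02×10^12 m³ × (915/1029) = 9.070×10^11 m³ of water.
Total added water ≈ 2.822×10^14 m³ over 3.65×10^14 m² → Δh = 0.773 m.

≈ 0.773 m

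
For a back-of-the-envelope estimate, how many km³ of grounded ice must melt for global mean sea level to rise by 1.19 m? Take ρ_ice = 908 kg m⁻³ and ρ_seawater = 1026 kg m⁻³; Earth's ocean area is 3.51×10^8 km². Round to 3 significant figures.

Required water volume = Δh × A = 1.19 m × 3.51×10^14 m² = 4.177×10^14 m³ = 4.177×10^5 km³.
Ice volume = water volume × ρ_w/ρ_ice = 4.177×10^5 × 1026/908 = 4.72×10^5 km³.

≈ 4.72×10^5 km³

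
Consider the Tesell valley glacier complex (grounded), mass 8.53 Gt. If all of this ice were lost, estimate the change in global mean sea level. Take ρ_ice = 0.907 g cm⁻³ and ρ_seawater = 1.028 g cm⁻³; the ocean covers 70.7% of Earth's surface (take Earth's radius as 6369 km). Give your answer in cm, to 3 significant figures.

Tesell: 8.53 Gt = 8.530×10^12 kg; dividing by ρ_w = 1.028 g cm⁻³ = 1028 kg m⁻³ gives 8.298×10^9 m³ of water.
Spread over 3.60×10^14 m² of ocean, Δh = 8.298×10^9 / 3.60×10^14 = 2.30×10^-5 m = 2.30×10^-3 cm.

≈ 2.30×10^-3 cm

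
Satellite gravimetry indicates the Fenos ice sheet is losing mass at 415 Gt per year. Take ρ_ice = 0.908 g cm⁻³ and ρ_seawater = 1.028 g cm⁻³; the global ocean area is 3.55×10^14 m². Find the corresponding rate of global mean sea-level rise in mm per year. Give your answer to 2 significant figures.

≈ 1.1 mm/yr

ρ_w = 1.028 g cm⁻³ = 1028 kg m⁻³. Annual water volume added = 415 Gt / ρ_w = 4.150×10^14 kg / 1028 kg m⁻³ = 4.037×10^11 m³.
Δh per year = 4.037×10^11 / 3.55×10^14 = 1.14×10^-3 m = 1.1 mm.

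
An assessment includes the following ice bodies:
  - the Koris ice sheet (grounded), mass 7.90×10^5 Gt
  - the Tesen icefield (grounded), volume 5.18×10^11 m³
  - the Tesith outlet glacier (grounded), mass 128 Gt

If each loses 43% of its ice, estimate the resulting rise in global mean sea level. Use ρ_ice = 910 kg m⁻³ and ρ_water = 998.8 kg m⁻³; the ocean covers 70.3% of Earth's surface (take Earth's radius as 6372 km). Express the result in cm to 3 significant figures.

Koris: 0.43 × 7.90×10^5 Gt = 3.397×10^17 kg; dividing by ρ_w = 998.8 kg m⁻³ gives 3.401×10^14 m³ of water.
Tesen: 0.43 × 5.18×10^11 m³ × (910/998.8) = 2.029×10^11 m³ of water.
Tesith: 0.43 × 128 Gt = 5.504×10^13 kg; dividing by ρ_w = 998.8 kg m⁻³ gives 5.511×10^10 m³ of water.
Total added water ≈ 3.404×10^14 m³ over 3.59×10^14 m² → Δh = 0.949 m = 94.9 cm.

≈ 94.9 cm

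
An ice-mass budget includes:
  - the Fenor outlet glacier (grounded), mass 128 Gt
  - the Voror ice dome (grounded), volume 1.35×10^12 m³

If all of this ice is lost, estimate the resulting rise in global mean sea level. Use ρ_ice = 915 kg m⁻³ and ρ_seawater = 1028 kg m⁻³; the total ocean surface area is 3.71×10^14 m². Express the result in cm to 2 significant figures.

Fenor: 128 Gt = 1.280×10^14 kg; dividing by ρ_w = 1028 kg m⁻³ gives 1.245×10^11 m³ of water.
Voror: 1.35×10^12 m³ × (915/1028) = 1.202×10^12 m³ of water.
Total added water ≈ 1.326×10^12 m³ over 3.71×10^14 m² → Δh = 3.57×10^-3 m = 0.36 cm.

≈ 0.36 cm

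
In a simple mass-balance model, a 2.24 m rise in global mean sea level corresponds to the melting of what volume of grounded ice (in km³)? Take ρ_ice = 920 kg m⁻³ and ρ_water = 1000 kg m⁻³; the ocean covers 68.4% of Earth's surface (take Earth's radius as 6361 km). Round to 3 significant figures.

≈ 8.47×10^5 km³

Required water volume = Δh × A = 2.24 m × 3.48×10^14 m² = 7.790×10^14 m³ = 7.790×10^5 km³.
Ice volume = water volume × ρ_w/ρ_ice = 7.790×10^5 × 1000/920 = 8.47×10^5 km³.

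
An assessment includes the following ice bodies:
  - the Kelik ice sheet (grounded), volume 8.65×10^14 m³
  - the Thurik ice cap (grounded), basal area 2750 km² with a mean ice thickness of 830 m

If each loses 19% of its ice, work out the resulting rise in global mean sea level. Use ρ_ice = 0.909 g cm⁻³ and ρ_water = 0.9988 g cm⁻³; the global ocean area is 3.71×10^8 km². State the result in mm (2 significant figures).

Kelik: 0.19 × 8.65×10^14 m³ × (909/998.8) = 1.496×10^14 m³ of water.
Thurik: ice volume = 2750 km² × 830 m = 2282 km³; 0.19 × 2282 × (909/998.8) = 394.7 km³ of water.
Total added water ≈ 1.500×10^14 m³ over 3.71×10^14 m² → Δh = 0.404 m = 400 mm.

≈ 400 mm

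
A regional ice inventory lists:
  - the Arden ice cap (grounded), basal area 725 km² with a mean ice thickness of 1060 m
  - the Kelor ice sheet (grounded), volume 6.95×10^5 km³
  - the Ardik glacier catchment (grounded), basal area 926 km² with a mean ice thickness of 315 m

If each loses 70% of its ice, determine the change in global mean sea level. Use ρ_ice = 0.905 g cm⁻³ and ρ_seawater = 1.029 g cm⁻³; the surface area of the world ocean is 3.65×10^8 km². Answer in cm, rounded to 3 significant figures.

≈ 117 cm

Arden: ice volume = 725 km² × 1060 m = 768.5 km³; 0.7 × 768.5 × (905/1029) = 473.1 km³ of water.
Kelor: 0.7 × 6.95×10^5 km³ × (905/1029) = 4.279×10^5 km³ of water.
Ardik: ice volume = 926 km² × 315 m = 291.7 km³; 0.7 × 291.7 × (905/1029) = 179.6 km³ of water.
Total added water ≈ 4.285×10^14 m³ over 3.65×10^14 m² → Δh = 1.17 m = 117 cm.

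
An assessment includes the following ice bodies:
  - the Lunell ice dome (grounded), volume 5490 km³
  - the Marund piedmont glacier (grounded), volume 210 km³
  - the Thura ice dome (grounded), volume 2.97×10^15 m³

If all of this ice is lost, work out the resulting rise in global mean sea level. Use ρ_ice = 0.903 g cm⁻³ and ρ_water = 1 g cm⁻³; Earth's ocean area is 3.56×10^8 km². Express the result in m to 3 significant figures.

Lunell: 5490 km³ × (903/1000) = 4957 km³ of water.
Marund: 210 km³ × (903/1000) = 189.6 km³ of water.
Thura: 2.97×10^15 m³ × (903/1000) = 2.682×10^15 m³ of water.
Total added water ≈ 2.687×10^15 m³ over 3.56×10^14 m² → Δh = 7.55 m.

≈ 7.55 m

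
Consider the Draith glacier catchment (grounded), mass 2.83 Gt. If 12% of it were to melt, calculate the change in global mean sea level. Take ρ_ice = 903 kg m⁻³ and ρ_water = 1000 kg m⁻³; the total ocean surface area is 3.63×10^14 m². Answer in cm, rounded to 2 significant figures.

Draith: 0.12 × 2.83 Gt = 3.396×10^11 kg; dividing by ρ_w = 1000 kg m⁻³ gives 3.396×10^8 m³ of water.
Spread over 3.63×10^14 m² of ocean, Δh = 3.396×10^8 / 3.63×10^14 = 9.36×10^-7 m = 9.4×10^-5 cm.

≈ 9.4×10^-5 cm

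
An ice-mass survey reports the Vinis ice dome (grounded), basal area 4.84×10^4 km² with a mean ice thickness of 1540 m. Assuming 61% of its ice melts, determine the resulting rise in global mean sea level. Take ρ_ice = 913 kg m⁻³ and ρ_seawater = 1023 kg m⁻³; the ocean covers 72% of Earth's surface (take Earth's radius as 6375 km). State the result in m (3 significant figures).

≈ 0.110 m

Vinis: ice volume = 4.84×10^4 km² × 1540 m = 7.454×10^4 km³; 0.61 × 7.454×10^4 × (913/1023) = 4.058×10^4 km³ of water.
Spread over 3.68×10^14 m² of ocean, Δh = 4.058×10^13 / 3.68×10^14 = 0.110 m.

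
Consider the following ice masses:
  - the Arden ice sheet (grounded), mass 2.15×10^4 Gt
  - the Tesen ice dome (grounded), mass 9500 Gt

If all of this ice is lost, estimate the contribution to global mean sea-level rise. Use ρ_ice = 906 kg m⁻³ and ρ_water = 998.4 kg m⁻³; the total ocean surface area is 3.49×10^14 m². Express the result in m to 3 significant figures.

≈ 0.0890 m

Arden: 2.15×10^4 Gt = 2.150×10^16 kg; dividing by ρ_w = 998.4 kg m⁻³ gives 2.153×10^13 m³ of water.
Tesen: 9500 Gt = 9.500×10^15 kg; dividing by ρ_w = 998.4 kg m⁻³ gives 9.515×10^12 m³ of water.
Total added water ≈ 3.105×10^13 m³ over 3.49×10^14 m² → Δh = 0.0890 m.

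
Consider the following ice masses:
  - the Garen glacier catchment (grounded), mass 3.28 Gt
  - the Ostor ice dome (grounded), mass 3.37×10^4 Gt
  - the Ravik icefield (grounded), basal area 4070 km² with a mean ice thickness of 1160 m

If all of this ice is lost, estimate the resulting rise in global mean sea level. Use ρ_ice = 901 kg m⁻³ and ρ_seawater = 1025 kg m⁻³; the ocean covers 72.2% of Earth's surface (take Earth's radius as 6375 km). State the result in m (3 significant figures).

Garen: 3.28 Gt = 3.280×10^12 kg; dividing by ρ_w = 1025 kg m⁻³ gives 3.200×10^9 m³ of water.
Ostor: 3.37×10^4 Gt = 3.370×10^16 kg; dividing by ρ_w = 1025 kg m⁻³ gives 3.288×10^13 m³ of water.
Ravik: ice volume = 4070 km² × 1160 m = 4721 km³; 4721 × (901/1025) = 4150 km³ of water.
Total added water ≈ 3.703×10^13 m³ over 3.69×10^14 m² → Δh = 0.100 m.

≈ 0.100 m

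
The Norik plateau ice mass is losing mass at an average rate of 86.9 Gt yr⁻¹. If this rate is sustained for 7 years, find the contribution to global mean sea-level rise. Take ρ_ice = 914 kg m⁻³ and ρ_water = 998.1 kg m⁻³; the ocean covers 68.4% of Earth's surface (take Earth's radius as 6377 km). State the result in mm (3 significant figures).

Total mass lost = 86.9 Gt/yr × 7 yr = 608.3 Gt = 6.083×10^14 kg.
ρ_w = 998.1 kg m⁻³, so water volume = 6.083×10^14 / 998.1 = 6.095×10^11 m³.
Δh = 6.095×10^11 / 3.50×10^14 = 1.74×10^-3 m = 1.74 mm.

≈ 1.74 mm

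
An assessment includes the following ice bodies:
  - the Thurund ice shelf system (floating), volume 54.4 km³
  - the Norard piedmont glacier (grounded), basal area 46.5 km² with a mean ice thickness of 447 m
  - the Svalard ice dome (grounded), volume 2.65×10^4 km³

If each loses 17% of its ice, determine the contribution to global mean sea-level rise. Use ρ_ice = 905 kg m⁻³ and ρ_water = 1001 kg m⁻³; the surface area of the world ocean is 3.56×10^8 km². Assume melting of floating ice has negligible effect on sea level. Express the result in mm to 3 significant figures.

≈ 11.4 mm

The Thurund ice shelf system is floating and already displaces its own weight of water, so its melt adds essentially nothing to sea level.
Norard: ice volume = 46.5 km² × 447 m = 20.79 km³; 0.17 × 20.79 × (905/1001) = 3.195 km³ of water.
Svalard: 0.17 × 2.65×10^4 km³ × (905/1001) = 4073 km³ of water.
Total added water ≈ 4.076×10^12 m³ over 3.56×10^14 m² → Δh = 0.0114 m = 11.4 mm.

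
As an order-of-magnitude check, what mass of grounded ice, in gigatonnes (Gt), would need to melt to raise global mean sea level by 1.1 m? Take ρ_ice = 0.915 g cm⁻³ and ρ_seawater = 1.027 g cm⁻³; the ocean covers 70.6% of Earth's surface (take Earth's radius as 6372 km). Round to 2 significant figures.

Required water volume = Δh × A = 1.1 m × 3.60×10^14 m² = 3.962×10^14 m³.
ρ_w = 1.027 g cm⁻³ = 1027 kg m⁻³, so the mass of water = 3.962×10^14 m³ × 1027 kg m⁻³ = 4.069×10^17 kg = 4.1×10^5 Gt (and the same mass of ice, by conservation).

≈ 4.1×10^5 Gt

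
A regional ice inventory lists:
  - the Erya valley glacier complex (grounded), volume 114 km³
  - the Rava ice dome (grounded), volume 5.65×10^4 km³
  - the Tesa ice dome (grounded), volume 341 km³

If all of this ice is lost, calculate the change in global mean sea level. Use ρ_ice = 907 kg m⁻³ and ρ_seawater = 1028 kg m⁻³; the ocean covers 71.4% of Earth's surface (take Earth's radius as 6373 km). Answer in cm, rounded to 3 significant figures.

Erya: 114 km³ × (907/1028) = 100.6 km³ of water.
Rava: 5.65×10^4 km³ × (907/1028) = 4.985×10^4 km³ of water.
Tesa: 341 km³ × (907/1028) = 300.9 km³ of water.
Total added water ≈ 5.025×10^13 m³ over 3.64×10^14 m² → Δh = 0.138 m = 13.8 cm.

≈ 13.8 cm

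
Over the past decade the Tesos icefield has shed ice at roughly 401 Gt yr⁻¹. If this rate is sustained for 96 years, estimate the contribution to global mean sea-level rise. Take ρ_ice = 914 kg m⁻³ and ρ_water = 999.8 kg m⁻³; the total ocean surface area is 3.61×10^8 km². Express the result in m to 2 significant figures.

Total mass lost = 401 Gt/yr × 96 yr = 3.850×10^4 Gt = 3.850×10^16 kg.
ρ_w = 999.8 kg m⁻³, so water volume = 3.850×10^16 / 999.8 = 3.850×10^13 m³.
Δh = 3.850×10^13 / 3.61×10^14 = 0.107 m.

≈ 0.11 m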